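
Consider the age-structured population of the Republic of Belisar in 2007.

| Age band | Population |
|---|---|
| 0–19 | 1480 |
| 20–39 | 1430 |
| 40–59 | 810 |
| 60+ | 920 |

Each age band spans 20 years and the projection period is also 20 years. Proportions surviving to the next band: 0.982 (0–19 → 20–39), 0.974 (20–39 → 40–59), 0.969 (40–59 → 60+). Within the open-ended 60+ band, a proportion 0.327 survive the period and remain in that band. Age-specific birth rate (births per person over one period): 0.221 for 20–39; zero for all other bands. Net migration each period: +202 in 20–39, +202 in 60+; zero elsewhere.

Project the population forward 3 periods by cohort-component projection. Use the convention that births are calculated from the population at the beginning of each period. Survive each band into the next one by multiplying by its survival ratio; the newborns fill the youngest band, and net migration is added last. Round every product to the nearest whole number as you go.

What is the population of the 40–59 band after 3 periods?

499

Call the groups 1 to 4, youngest first.
After projecting period 1:
Births: 1430 * 0.221 = 316
Group 2: 1480 * 0.982 = 1453
Group 3: 1430 * 0.974 = 1393
Group 4: 810 * 0.969 + 920 * 0.327 = 785 + 301 = 1086
Net migration: Group 2 + 202 → 1655; Group 4 + 202 → 1288
End of period: [316, 1655, 1393, 1288]
After projecting period 2:
Births: 1655 * 0.221 = 366
Group 2: 316 * 0.982 = 310
Group 3: 1655 * 0.974 = 1612
Group 4: 1393 * 0.969 + 1288 * 0.327 = 1350 + 421 = 1771
Net migration: Group 2 + 202 → 512; Group 4 + 202 → 1973
End of period: [366, 512, 1612, 1973]
After projecting period 3:
Births: 512 * 0.221 = 113
Group 2: 366 * 0.982 = 359
Group 3: 512 * 0.974 = 499
Group 4: 1612 * 0.969 + 1973 * 0.327 = 1562 + 645 = 2207
Net migration: Group 2 + 202 → 561; Group 4 + 202 → 2409
End of period: [113, 561, 499, 2409]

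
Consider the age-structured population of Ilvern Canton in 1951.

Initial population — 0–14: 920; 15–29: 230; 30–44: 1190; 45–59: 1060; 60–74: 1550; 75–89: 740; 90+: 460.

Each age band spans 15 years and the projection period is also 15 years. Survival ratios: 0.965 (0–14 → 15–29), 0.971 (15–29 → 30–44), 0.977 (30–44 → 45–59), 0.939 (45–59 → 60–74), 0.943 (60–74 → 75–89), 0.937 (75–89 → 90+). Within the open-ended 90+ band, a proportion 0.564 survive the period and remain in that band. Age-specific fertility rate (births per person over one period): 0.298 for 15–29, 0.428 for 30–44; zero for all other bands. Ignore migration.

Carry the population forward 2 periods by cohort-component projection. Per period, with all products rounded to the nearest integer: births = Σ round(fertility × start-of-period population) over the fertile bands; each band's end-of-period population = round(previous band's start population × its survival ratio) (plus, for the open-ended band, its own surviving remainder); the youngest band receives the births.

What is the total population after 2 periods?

After projecting period 1:
Births: 230 * 0.298 = 69  |  1190 * 0.428 = 509 → 578
15–29: 920 * 0.965 = 888
30–44: 230 * 0.971 = 223
45–59: 1190 * 0.977 = 1163
60–74: 1060 * 0.939 = 995
75–89: 1550 * 0.943 = 1462
90+: 740 * 0.937 + 460 * 0.564 = 693 + 259 = 952
End of period: [578, 888, 223, 1163, 995, 1462, 952]
After projecting period 2:
Births: 888 * 0.298 = 265  |  223 * 0.428 = 95 → 360
15–29: 578 * 0.965 = 558
30–44: 888 * 0.971 = 862
45–59: 223 * 0.977 = 218
60–74: 1163 * 0.939 = 1092
75–89: 995 * 0.943 = 938
90+: 1462 * 0.937 + 952 * 0.564 = 1370 + 537 = 1907
End of period: [360, 558, 862, 218, 1092, 938, 1907]
Total after period 2: 360 + 558 + 862 + 218 + 1092 + 938 + 1907 = 5935

5935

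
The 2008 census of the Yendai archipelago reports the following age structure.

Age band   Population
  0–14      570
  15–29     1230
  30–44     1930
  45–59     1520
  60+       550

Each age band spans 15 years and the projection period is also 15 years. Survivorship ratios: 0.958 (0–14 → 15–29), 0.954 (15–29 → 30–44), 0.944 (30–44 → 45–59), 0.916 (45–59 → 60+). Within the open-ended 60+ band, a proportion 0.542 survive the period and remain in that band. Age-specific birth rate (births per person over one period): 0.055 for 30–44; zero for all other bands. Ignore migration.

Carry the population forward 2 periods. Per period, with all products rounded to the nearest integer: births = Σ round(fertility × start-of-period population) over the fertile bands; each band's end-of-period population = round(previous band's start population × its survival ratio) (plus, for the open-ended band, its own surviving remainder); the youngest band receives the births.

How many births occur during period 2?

65

Let band 1 be 0–14 through band 5 = 60+.
— Period 1 —
Births: 1930 * 0.055 = 106
Band 2: 570 * 0.958 = 546
Band 3: 1230 * 0.954 = 1173
Band 4: 1930 * 0.944 = 1822
Band 5: 1520 * 0.916 + 550 * 0.542 = 1392 + 298 = 1690
Population now: 0–14=106, 15–29=546, 30–44=1173, 45–59=1822, 60+=1690
— Period 2 —
Births: 1173 * 0.055 = 65
Band 2: 106 * 0.958 = 102
Band 3: 546 * 0.954 = 521
Band 4: 1173 * 0.944 = 1107
Band 5: 1822 * 0.916 + 1690 * 0.542 = 1669 + 916 = 2585
Population now: 0–14=65, 15–29=102, 30–44=521, 45–59=1107, 60+=2585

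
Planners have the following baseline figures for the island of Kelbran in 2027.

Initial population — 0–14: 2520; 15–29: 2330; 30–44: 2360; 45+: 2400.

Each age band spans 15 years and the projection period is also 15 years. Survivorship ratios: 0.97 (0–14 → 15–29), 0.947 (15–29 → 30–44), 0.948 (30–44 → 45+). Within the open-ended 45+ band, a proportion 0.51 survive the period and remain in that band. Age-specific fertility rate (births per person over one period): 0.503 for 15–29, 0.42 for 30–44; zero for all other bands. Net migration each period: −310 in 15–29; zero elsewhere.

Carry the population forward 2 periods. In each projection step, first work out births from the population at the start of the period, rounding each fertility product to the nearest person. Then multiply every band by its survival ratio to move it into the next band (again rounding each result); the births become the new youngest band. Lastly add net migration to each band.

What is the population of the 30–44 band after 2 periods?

2021

Call the groups 1 to 4, youngest first.
Period 1:
Births: 2330 * 0.503 = 1172 ; 2360 * 0.42 = 991 → 2163
Group 2: 2520 * 0.97 = 2444
Group 3: 2330 * 0.947 = 2207
Group 4: 2360 * 0.948 + 2400 * 0.51 = 2237 + 1224 = 3461
Net migration: Group 2 − 310 → 2134
→ [2163, 2134, 2207, 3461]
Period 2:
Births: 2134 * 0.503 = 1073 ; 2207 * 0.42 = 927 → 2000
Group 2: 2163 * 0.97 = 2098
Group 3: 2134 * 0.947 = 2021
Group 4: 2207 * 0.948 + 3461 * 0.51 = 2092 + 1765 = 3857
Net migration: Group 2 − 310 → 1788
→ [2000, 1788, 2021, 3857]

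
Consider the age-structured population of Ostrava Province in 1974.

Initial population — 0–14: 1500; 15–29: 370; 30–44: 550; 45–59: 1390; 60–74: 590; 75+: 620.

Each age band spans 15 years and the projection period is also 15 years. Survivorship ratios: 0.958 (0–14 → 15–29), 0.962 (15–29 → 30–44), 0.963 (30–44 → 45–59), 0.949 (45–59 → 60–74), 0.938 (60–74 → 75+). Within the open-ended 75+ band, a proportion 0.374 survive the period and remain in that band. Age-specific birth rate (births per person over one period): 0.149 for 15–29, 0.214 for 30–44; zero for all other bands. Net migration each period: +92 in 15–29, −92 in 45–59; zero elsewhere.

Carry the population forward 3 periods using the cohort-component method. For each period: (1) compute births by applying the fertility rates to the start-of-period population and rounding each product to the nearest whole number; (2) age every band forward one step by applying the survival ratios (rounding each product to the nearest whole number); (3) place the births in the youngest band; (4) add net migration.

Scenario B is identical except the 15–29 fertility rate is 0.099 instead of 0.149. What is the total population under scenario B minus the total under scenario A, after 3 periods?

-105

— Period 1 —
Births: 370 × 0.149 = 55  |  550 × 0.214 = 118 → 173
15–29: 1500 × 0.958 = 1437
30–44: 370 × 0.962 = 356
45–59: 550 × 0.963 = 530
60–74: 1390 × 0.949 = 1319
75+: 590 × 0.938 + 620 × 0.374 = 553 + 232 = 785
Net migration: 15–29 + 92 → 1529; 45–59 − 92 → 438
End of period: [173, 1529, 356, 438, 1319, 785]
— Period 2 —
Births: 1529 × 0.149 = 228  |  356 × 0.214 = 76 → 304
15–29: 173 × 0.958 = 166
30–44: 1529 × 0.962 = 1471
45–59: 356 × 0.963 = 343
60–74: 438 × 0.949 = 416
75+: 1319 × 0.938 + 785 × 0.374 = 1237 + 294 = 1531
Net migration: 15–29 + 92 → 258; 45–59 − 92 → 251
End of period: [304, 258, 1471, 251, 416, 1531]
— Period 3 —
Births: 258 × 0.149 = 38  |  1471 × 0.214 = 315 → 353
15–29: 304 × 0.958 = 291
30–44: 258 × 0.962 = 248
45–59: 1471 × 0.963 = 1417
60–74: 251 × 0.949 = 238
75+: 416 × 0.938 + 1531 × 0.374 = 390 + 573 = 963
Net migration: 15–29 + 92 → 383; 45–59 − 92 → 1325
End of period: [353, 383, 248, 1325, 238, 963]
Scenario A total after 3 periods: 3510
Scenario B projection —
— Period 1 —
Births: 370 × 0.099 = 37  |  550 × 0.214 = 118 → 155
15–29: 1500 × 0.958 = 1437
30–44: 370 × 0.962 = 356
45–59: 550 × 0.963 = 530
60–74: 1390 × 0.949 = 1319
75+: 590 × 0.938 + 620 × 0.374 = 553 + 232 = 785
Net migration: 15–29 + 92 → 1529; 45–59 − 92 → 438
End of period: [155, 1529, 356, 438, 1319, 785]
— Period 2 —
Births: 1529 × 0.099 = 151  |  356 × 0.214 = 76 → 227
15–29: 155 × 0.958 = 148
30–44: 1529 × 0.962 = 1471
45–59: 356 × 0.963 = 343
60–74: 438 × 0.949 = 416
75+: 1319 × 0.938 + 785 × 0.374 = 1237 + 294 = 1531
Net migration: 15–29 + 92 → 240; 45–59 − 92 → 251
End of period: [227, 240, 1471, 251, 416, 1531]
— Period 3 —
Births: 240 × 0.099 = 24  |  1471 × 0.214 = 315 → 339
15–29: 227 × 0.958 = 217
30–44: 240 × 0.962 = 231
45–59: 1471 × 0.963 = 1417
60–74: 251 × 0.949 = 238
75+: 416 × 0.938 + 1531 × 0.374 = 390 + 573 = 963
Net migration: 15–29 + 92 → 309; 45–59 − 92 → 1325
End of period: [339, 309, 231, 1325, 238, 963]
Scenario B total after 3 periods: 3405
Difference B − A = 3405 − 3510 = -105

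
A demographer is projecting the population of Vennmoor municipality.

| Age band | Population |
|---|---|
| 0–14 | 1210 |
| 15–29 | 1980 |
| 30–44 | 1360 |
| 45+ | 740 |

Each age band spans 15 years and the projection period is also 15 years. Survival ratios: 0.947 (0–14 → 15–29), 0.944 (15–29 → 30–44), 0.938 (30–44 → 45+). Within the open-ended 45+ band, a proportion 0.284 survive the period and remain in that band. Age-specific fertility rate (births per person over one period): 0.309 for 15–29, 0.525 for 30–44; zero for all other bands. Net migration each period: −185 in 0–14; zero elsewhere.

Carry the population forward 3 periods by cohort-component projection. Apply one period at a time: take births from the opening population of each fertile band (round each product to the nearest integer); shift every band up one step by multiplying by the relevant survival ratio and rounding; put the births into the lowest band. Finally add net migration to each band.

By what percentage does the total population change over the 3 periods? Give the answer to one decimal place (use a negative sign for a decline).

[period 1]
Births: 1980 × 0.309 = 612, 1360 × 0.525 = 714 → total 1326
15–29: 1210 × 0.947 = 1146
30–44: 1980 × 0.944 = 1869
45+: 1360 × 0.938 + 740 × 0.284 = 1276 + 210 = 1486
Net migration: 0–14 − 185 → 1141
→ [1141, 1146, 1869, 1486]
[period 2]
Births: 1146 × 0.309 = 354, 1869 × 0.525 = 981 → total 1335
15–29: 1141 × 0.947 = 1081
30–44: 1146 × 0.944 = 1082
45+: 1869 × 0.938 + 1486 × 0.284 = 1753 + 422 = 2175
Net migration: 0–14 − 185 → 1150
→ [1150, 1081, 1082, 2175]
[period 3]
Births: 1081 × 0.309 = 334, 1082 × 0.525 = 568 → total 902
15–29: 1150 × 0.947 = 1089
30–44: 1081 × 0.944 = 1020
45+: 1082 × 0.938 + 2175 × 0.284 = 1015 + 618 = 1633
Net migration: 0–14 − 185 → 717
→ [717, 1089, 1020, 1633]
Total: 5290 → 4459; change = -831; percentage change = -15.7%

-15.7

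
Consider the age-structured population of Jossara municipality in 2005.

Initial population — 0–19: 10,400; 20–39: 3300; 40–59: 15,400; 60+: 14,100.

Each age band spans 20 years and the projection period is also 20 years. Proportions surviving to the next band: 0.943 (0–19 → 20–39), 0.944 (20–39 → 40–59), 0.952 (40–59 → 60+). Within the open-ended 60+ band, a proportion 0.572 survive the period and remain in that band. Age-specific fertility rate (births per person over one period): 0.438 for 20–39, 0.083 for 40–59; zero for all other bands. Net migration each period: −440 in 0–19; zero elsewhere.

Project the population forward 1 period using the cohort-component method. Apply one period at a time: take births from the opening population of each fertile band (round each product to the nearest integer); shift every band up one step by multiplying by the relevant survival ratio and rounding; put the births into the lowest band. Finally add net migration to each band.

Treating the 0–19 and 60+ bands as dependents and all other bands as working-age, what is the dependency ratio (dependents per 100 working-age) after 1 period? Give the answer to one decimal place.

193.5

[period 1]
Births: 3300 × 0.438 = 1445, 15400 × 0.083 = 1278 → 2723
20–39: 10400 × 0.943 = 9807
40–59: 3300 × 0.944 = 3115
60+: 15400 × 0.952 + 14100 × 0.572 = 14661 + 8065 = 22726
Net migration: 0–19 − 440 → 2283
Population now: 0–19=2283, 20–39=9807, 40–59=3115, 60+=22726
Dependents (band 0–19 + band 60+) = 2283 + 22726 = 25009; working-age = 12922; ratio = 25009/12922 × 100 = 193.5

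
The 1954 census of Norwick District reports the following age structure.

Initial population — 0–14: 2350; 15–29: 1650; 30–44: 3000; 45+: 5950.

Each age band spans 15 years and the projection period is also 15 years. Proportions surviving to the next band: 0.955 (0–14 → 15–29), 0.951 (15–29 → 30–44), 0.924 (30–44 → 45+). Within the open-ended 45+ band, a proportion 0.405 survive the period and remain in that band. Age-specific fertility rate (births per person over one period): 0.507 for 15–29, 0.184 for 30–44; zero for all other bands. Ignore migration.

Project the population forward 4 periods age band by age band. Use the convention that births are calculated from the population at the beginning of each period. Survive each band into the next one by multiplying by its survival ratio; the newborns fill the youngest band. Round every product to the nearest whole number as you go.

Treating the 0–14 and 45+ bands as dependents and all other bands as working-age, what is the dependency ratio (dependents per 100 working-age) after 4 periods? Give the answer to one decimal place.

After projecting period 1:
Births: 1650 * 0.507 = 837 ; 3000 * 0.184 = 552 — total 1389
15–29: 2350 * 0.955 = 2244
30–44: 1650 * 0.951 = 1569
45+: 3000 * 0.924 + 5950 * 0.405 = 2772 + 2410 = 5182
Population now: 0–14=1389, 15–29=2244, 30–44=1569, 45+=5182
After projecting period 2:
Births: 2244 * 0.507 = 1138 ; 1569 * 0.184 = 289 — total 1427
15–29: 1389 * 0.955 = 1326
30–44: 2244 * 0.951 = 2134
45+: 1569 * 0.924 + 5182 * 0.405 = 1450 + 2099 = 3549
Population now: 0–14=1427, 15–29=1326, 30–44=2134, 45+=3549
After projecting period 3:
Births: 1326 * 0.507 = 672 ; 2134 * 0.184 = 393 — total 1065
15–29: 1427 * 0.955 = 1363
30–44: 1326 * 0.951 = 1261
45+: 2134 * 0.924 + 3549 * 0.405 = 1972 + 1437 = 3409
Population now: 0–14=1065, 15–29=1363, 30–44=1261, 45+=3409
After projecting period 4:
Births: 1363 * 0.507 = 691 ; 1261 * 0.184 = 232 — total 923
15–29: 1065 * 0.955 = 1017
30–44: 1363 * 0.951 = 1296
45+: 1261 * 0.924 + 3409 * 0.405 = 1165 + 1381 = 2546
Population now: 0–14=923, 15–29=1017, 30–44=1296, 45+=2546
Dependents (band 0–14 + band 45+) = 923 + 2546 = 3469; working-age = 2313; ratio = 3469/2313 × 100 = 150.0

150.0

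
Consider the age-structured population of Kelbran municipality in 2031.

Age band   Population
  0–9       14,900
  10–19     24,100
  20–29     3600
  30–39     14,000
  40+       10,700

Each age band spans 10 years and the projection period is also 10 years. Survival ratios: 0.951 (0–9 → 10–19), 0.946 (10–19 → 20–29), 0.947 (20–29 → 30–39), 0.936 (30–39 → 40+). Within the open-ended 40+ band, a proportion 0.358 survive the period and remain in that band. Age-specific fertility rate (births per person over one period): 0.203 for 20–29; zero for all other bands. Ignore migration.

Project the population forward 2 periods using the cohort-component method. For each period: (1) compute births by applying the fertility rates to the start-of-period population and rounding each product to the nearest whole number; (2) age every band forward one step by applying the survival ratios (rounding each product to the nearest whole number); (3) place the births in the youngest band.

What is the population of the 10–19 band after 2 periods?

695

Let band 1 be 0–9 through band 5 = 40+.
Period 1:
Births: 3600 × 0.203 = 731
Band 2: 14900 × 0.951 = 14170
Band 3: 24100 × 0.946 = 22799
Band 4: 3600 × 0.947 = 3409
Band 5: 14000 × 0.936 + 10700 × 0.358 = 13104 + 3831 = 16935
→ [731, 14170, 22799, 3409, 16935]
Period 2:
Births: 22799 × 0.203 = 4628
Band 2: 731 × 0.951 = 695
Band 3: 14170 × 0.946 = 13405
Band 4: 22799 × 0.947 = 21591
Band 5: 3409 × 0.936 + 16935 × 0.358 = 3191 + 6063 = 9254
→ [4628, 695, 13405, 21591, 9254]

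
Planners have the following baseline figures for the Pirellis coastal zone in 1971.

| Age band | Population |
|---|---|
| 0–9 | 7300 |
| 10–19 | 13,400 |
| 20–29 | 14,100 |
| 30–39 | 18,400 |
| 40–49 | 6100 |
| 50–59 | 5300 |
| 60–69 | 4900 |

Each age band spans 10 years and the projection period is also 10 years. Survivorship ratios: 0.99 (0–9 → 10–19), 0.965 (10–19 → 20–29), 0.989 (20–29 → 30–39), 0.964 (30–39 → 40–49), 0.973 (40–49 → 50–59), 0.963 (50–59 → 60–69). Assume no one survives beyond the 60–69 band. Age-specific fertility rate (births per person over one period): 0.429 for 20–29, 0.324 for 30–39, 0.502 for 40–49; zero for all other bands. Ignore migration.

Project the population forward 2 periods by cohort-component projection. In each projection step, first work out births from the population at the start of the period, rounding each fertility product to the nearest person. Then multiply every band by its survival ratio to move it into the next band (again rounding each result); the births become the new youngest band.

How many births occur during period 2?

Numbering the groups 1..7 from youngest to oldest:
[period 1]
Births: 14100 × 0.429 = 6049  |  18400 × 0.324 = 5962  |  6100 × 0.502 = 3062 → 15073
Group 2: 7300 × 0.99 = 7227
Group 3: 13400 × 0.965 = 12931
Group 4: 14100 × 0.989 = 13945
Group 5: 18400 × 0.964 = 17738
Group 6: 6100 × 0.973 = 5935
Group 7: 5300 × 0.963 = 5104
Population now: 0–9=15073, 10–19=7227, 20–29=12931, 30–39=13945, 40–49=17738, 50–59=5935, 60–69=5104
[period 2]
Births: 12931 × 0.429 = 5547  |  13945 × 0.324 = 4518  |  17738 × 0.502 = 8904 → 18969
Group 2: 15073 × 0.99 = 14922
Group 3: 7227 × 0.965 = 6974
Group 4: 12931 × 0.989 = 12789
Group 5: 13945 × 0.964 = 13443
Group 6: 17738 × 0.973 = 17259
Group 7: 5935 × 0.963 = 5715
Population now: 0–9=18969, 10–19=14922, 20–29=6974, 30–39=12789, 40–49=13443, 50–59=17259, 60–69=5715

18969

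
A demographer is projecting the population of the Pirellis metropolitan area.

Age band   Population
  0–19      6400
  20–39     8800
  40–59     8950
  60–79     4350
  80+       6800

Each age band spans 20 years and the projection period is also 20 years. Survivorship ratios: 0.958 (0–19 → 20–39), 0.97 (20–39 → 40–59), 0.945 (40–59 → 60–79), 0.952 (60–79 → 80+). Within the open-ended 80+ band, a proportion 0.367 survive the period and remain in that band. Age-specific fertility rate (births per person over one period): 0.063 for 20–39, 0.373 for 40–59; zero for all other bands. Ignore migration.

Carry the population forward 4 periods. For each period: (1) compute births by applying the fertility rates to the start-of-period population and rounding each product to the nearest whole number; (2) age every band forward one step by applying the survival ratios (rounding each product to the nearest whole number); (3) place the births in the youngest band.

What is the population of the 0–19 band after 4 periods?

Call the groups 1 to 5, youngest first.
[period 1]
Births: 8800 × 0.063 = 554 ; 8950 × 0.373 = 3338 → total 3892
Group 2: 6400 × 0.958 = 6131
Group 3: 8800 × 0.97 = 8536
Group 4: 8950 × 0.945 = 8458
Group 5: 4350 × 0.952 + 6800 × 0.367 = 4141 + 2496 = 6637
Population now: 0–19=3892, 20–39=6131, 40–59=8536, 60–79=8458, 80+=6637
[period 2]
Births: 6131 × 0.063 = 386 ; 8536 × 0.373 = 3184 → total 3570
Group 2: 3892 × 0.958 = 3729
Group 3: 6131 × 0.97 = 5947
Group 4: 8536 × 0.945 = 8067
Group 5: 8458 × 0.952 + 6637 × 0.367 = 8052 + 2436 = 10488
Population now: 0–19=3570, 20–39=3729, 40–59=5947, 60–79=8067, 80+=10488
[period 3]
Births: 3729 × 0.063 = 235 ; 5947 × 0.373 = 2218 → total 2453
Group 2: 3570 × 0.958 = 3420
Group 3: 3729 × 0.97 = 3617
Group 4: 5947 × 0.945 = 5620
Group 5: 8067 × 0.952 + 10488 × 0.367 = 7680 + 3849 = 11529
Population now: 0–19=2453, 20–39=3420, 40–59=3617, 60–79=5620, 80+=11529
[period 4]
Births: 3420 × 0.063 = 215 ; 3617 × 0.373 = 1349 → total 1564
Group 2: 2453 × 0.958 = 2350
Group 3: 3420 × 0.97 = 3317
Group 4: 3617 × 0.945 = 3418
Group 5: 5620 × 0.952 + 11529 × 0.367 = 5350 + 4231 = 9581
Population now: 0–19=1564, 20–39=2350, 40–59=3317, 60–79=3418, 80+=9581

1564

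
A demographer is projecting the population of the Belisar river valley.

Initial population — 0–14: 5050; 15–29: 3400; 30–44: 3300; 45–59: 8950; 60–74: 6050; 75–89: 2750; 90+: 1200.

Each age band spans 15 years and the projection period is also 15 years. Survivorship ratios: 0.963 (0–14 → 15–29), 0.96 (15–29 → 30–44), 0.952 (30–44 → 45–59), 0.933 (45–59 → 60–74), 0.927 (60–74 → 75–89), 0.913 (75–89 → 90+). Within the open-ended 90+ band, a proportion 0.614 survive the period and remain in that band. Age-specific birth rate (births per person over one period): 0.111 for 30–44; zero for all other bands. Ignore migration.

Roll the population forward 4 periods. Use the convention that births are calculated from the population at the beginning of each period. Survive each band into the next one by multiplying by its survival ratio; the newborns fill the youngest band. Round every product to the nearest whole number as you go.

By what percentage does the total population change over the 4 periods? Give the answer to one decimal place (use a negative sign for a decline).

(Bands numbered youngest = 1 to oldest = 7.)
— Period 1 —
Births: 3300 * 0.111 = 366
Band 2: 5050 * 0.963 = 4863
Band 3: 3400 * 0.96 = 3264
Band 4: 3300 * 0.952 = 3142
Band 5: 8950 * 0.933 = 8350
Band 6: 6050 * 0.927 = 5608
Band 7: 2750 * 0.913 + 1200 * 0.614 = 2511 + 737 = 3248
End of period: [366, 4863, 3264, 3142, 8350, 5608, 3248]
— Period 2 —
Births: 3264 * 0.111 = 362
Band 2: 366 * 0.963 = 352
Band 3: 4863 * 0.96 = 4668
Band 4: 3264 * 0.952 = 3107
Band 5: 3142 * 0.933 = 2931
Band 6: 8350 * 0.927 = 7740
Band 7: 5608 * 0.913 + 3248 * 0.614 = 5120 + 1994 = 7114
End of period: [362, 352, 4668, 3107, 2931, 7740, 7114]
— Period 3 —
Births: 4668 * 0.111 = 518
Band 2: 362 * 0.963 = 349
Band 3: 352 * 0.96 = 338
Band 4: 4668 * 0.952 = 4444
Band 5: 3107 * 0.933 = 2899
Band 6: 2931 * 0.927 = 2717
Band 7: 7740 * 0.913 + 7114 * 0.614 = 7067 + 4368 = 11435
End of period: [518, 349, 338, 4444, 2899, 2717, 11435]
— Period 4 —
Births: 338 * 0.111 = 38
Band 2: 518 * 0.963 = 499
Band 3: 349 * 0.96 = 335
Band 4: 338 * 0.952 = 322
Band 5: 4444 * 0.933 = 4146
Band 6: 2899 * 0.927 = 2687
Band 7: 2717 * 0.913 + 11435 * 0.614 = 2481 + 7021 = 9502
End of period: [38, 499, 335, 322, 4146, 2687, 9502]
Total: 30700 → 17529; change = -13171; percentage change = -42.9%

-42.9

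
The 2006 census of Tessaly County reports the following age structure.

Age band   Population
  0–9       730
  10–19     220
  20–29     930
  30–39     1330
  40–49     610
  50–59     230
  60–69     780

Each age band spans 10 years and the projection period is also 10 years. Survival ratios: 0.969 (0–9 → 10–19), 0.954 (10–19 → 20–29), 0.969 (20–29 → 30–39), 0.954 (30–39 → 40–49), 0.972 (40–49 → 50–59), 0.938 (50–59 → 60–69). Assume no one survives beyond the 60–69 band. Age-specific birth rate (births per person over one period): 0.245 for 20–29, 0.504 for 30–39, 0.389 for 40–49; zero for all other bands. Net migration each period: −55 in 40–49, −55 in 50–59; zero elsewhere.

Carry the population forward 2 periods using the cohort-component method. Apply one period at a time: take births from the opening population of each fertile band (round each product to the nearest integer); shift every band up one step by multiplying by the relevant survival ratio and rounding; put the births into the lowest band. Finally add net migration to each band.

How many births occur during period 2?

After projecting period 1:
Births: 930 × 0.245 = 228, 1330 × 0.504 = 670, 610 × 0.389 = 237 ⇒ total 1135
10–19: 730 × 0.969 = 707
20–29: 220 × 0.954 = 210
30–39: 930 × 0.969 = 901
40–49: 1330 × 0.954 = 1269
50–59: 610 × 0.972 = 593
60–69: 230 × 0.938 = 216
Net migration: 40–49 − 55 → 1214; 50–59 − 55 → 538
Population now: 0–9=1135, 10–19=707, 20–29=210, 30–39=901, 40–49=1214, 50–59=538, 60–69=216
After projecting period 2:
Births: 210 × 0.245 = 51, 901 × 0.504 = 454, 1214 × 0.389 = 472 ⇒ total 977
10–19: 1135 × 0.969 = 1100
20–29: 707 × 0.954 = 674
30–39: 210 × 0.969 = 203
40–49: 901 × 0.954 = 860
50–59: 1214 × 0.972 = 1180
60–69: 538 × 0.938 = 505
Net migration: 40–49 − 55 → 805; 50–59 − 55 → 1125
Population now: 0–9=977, 10–19=1100, 20–29=674, 30–39=203, 40–49=805, 50–59=1125, 60–69=505

977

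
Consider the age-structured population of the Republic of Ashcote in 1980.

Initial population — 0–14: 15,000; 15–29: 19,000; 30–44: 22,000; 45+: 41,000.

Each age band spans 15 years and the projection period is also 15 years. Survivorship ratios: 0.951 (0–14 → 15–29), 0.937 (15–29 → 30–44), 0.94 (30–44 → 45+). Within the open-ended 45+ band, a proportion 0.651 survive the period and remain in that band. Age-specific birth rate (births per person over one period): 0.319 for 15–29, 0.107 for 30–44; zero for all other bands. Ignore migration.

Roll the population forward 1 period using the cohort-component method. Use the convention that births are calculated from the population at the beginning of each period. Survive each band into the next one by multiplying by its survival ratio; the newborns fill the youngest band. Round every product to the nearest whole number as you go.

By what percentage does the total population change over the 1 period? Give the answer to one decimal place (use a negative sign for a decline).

Period 1.
Births: 19000 * 0.319 = 6061, 22000 * 0.107 = 2354 — total 8415
15–29: 15000 * 0.951 = 14265
30–44: 19000 * 0.937 = 17803
45+: 22000 * 0.94 + 41000 * 0.651 = 20680 + 26691 = 47371
Population now: 0–14=8415, 15–29=14265, 30–44=17803, 45+=47371
Total: 97000 → 87854; change = -9146; percentage change = -9.4%

-9.4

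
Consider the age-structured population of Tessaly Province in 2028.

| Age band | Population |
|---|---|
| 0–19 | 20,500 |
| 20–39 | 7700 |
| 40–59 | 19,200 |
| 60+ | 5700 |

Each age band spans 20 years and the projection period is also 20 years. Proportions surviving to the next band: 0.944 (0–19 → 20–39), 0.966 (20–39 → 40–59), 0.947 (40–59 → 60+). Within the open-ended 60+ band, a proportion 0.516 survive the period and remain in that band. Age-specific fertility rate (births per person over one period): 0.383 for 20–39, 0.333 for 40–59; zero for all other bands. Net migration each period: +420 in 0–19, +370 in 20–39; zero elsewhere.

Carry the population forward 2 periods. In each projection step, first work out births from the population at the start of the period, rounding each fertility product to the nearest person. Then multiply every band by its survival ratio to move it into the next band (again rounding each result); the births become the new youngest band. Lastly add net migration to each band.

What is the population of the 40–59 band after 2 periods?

19051

Period 1.
Births: 7700 * 0.383 = 2949  |  19200 * 0.333 = 6394 ⇒ total 9343
20–39: 20500 * 0.944 = 19352
40–59: 7700 * 0.966 = 7438
60+: 19200 * 0.947 + 5700 * 0.516 = 18182 + 2941 = 21123
Net migration: 0–19 + 420 → 9763; 20–39 + 370 → 19722
Population now: 0–19=9763, 20–39=19722, 40–59=7438, 60+=21123
Period 2.
Births: 19722 * 0.383 = 7554  |  7438 * 0.333 = 2477 ⇒ total 10031
20–39: 9763 * 0.944 = 9216
40–59: 19722 * 0.966 = 19051
60+: 7438 * 0.947 + 21123 * 0.516 = 7044 + 10899 = 17943
Net migration: 0–19 + 420 → 10451; 20–39 + 370 → 9586
Population now: 0–19=10451, 20–39=9586, 40–59=19051, 60+=17943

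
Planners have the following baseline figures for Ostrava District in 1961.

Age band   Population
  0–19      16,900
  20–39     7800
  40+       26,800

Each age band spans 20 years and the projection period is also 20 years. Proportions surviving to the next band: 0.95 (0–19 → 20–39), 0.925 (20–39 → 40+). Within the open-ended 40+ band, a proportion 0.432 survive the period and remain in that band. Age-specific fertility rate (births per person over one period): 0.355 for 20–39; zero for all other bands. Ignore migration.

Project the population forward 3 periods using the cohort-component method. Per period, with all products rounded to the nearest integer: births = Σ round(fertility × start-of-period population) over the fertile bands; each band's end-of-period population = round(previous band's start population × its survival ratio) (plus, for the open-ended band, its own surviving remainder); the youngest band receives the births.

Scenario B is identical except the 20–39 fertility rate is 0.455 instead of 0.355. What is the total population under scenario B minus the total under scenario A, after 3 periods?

Period 1:
Births: 7800 * 0.355 = 2769
20–39: 16900 * 0.95 = 16055
40+: 7800 * 0.925 + 26800 * 0.432 = 7215 + 11578 = 18793
→ [2769, 16055, 18793]
Period 2:
Births: 16055 * 0.355 = 5700
20–39: 2769 * 0.95 = 2631
40+: 16055 * 0.925 + 18793 * 0.432 = 14851 + 8119 = 22970
→ [5700, 2631, 22970]
Period 3:
Births: 2631 * 0.355 = 934
20–39: 5700 * 0.95 = 5415
40+: 2631 * 0.925 + 22970 * 0.432 = 2434 + 9923 = 12357
→ [934, 5415, 12357]
Scenario A total after 3 periods: 18706
Scenario B projection —
Period 1:
Births: 7800 * 0.455 = 3549
20–39: 16900 * 0.95 = 16055
40+: 7800 * 0.925 + 26800 * 0.432 = 7215 + 11578 = 18793
→ [3549, 16055, 18793]
Period 2:
Births: 16055 * 0.455 = 7305
20–39: 3549 * 0.95 = 3372
40+: 16055 * 0.925 + 18793 * 0.432 = 14851 + 8119 = 22970
→ [7305, 3372, 22970]
Period 3:
Births: 3372 * 0.455 = 1534
20–39: 7305 * 0.95 = 6940
40+: 3372 * 0.925 + 22970 * 0.432 = 3119 + 9923 = 13042
→ [1534, 6940, 13042]
Scenario B total after 3 periods: 21516
Difference B − A = 21516 − 18706 = 2810

2810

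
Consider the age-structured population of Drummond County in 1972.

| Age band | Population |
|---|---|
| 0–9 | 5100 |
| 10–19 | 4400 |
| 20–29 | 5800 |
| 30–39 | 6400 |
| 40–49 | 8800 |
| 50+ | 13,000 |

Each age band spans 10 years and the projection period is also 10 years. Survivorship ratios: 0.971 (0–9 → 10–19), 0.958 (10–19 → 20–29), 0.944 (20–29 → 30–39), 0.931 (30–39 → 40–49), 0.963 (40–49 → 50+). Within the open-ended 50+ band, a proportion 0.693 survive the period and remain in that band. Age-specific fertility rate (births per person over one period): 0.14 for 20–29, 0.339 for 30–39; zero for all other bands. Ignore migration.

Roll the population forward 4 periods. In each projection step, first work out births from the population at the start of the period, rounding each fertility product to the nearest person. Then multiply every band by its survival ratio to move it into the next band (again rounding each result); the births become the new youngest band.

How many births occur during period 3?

2013

(Groups numbered youngest = 1 to oldest = 6.)
Period 1.
Births: 5800 × 0.14 = 812, 6400 × 0.339 = 2170 ⇒ total 2982
Group 2: 5100 × 0.971 = 4952
Group 3: 4400 × 0.958 = 4215
Group 4: 5800 × 0.944 = 5475
Group 5: 6400 × 0.931 = 5958
Group 6: 8800 × 0.963 + 13000 × 0.693 = 8474 + 9009 = 17483
Population now: 0–9=2982, 10–19=4952, 20–29=4215, 30–39=5475, 40–49=5958, 50+=17483
Period 2.
Births: 4215 × 0.14 = 590, 5475 × 0.339 = 1856 ⇒ total 2446
Group 2: 2982 × 0.971 = 2896
Group 3: 4952 × 0.958 = 4744
Group 4: 4215 × 0.944 = 3979
Group 5: 5475 × 0.931 = 5097
Group 6: 5958 × 0.963 + 17483 × 0.693 = 5738 + 12116 = 17854
Population now: 0–9=2446, 10–19=2896, 20–29=4744, 30–39=3979, 40–49=5097, 50+=17854
Period 3.
Births: 4744 × 0.14 = 664, 3979 × 0.339 = 1349 ⇒ total 2013
Group 2: 2446 × 0.971 = 2375
Group 3: 2896 × 0.958 = 2774
Group 4: 4744 × 0.944 = 4478
Group 5: 3979 × 0.931 = 3704
Group 6: 5097 × 0.963 + 17854 × 0.693 = 4908 + 12373 = 17281
Population now: 0–9=2013, 10–19=2375, 20–29=2774, 30–39=4478, 40–49=3704, 50+=17281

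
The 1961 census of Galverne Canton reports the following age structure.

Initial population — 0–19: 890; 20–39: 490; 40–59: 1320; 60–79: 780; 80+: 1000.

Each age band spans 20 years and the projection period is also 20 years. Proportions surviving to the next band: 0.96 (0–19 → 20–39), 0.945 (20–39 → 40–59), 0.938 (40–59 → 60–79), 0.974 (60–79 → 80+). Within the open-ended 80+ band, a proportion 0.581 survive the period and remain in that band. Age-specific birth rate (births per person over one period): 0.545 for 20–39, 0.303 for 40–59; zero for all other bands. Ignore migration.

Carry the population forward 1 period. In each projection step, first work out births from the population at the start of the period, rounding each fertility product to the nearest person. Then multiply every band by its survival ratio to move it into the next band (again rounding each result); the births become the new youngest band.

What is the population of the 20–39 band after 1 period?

854

Call the groups 1 to 5, youngest first.
After projecting period 1:
Births: 490 * 0.545 = 267, 1320 * 0.303 = 400 ⇒ total 667
Group 2: 890 * 0.96 = 854
Group 3: 490 * 0.945 = 463
Group 4: 1320 * 0.938 = 1238
Group 5: 780 * 0.974 + 1000 * 0.581 = 760 + 581 = 1341
Population now: 0–19=667, 20–39=854, 40–59=463, 60–79=1238, 80+=1341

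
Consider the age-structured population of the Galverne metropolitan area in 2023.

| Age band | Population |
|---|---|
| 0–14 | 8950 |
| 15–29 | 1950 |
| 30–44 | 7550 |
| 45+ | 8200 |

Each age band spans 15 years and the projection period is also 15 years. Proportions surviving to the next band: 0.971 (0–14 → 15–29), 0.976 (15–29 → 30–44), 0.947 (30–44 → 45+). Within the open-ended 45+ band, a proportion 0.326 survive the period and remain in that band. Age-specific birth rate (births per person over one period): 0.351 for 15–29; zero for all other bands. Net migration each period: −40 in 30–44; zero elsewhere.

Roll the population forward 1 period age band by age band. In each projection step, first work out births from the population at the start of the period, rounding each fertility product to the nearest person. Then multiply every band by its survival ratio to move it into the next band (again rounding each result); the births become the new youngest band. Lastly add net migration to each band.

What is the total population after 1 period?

21060

Period 1:
Births: 1950 * 0.351 = 684
15–29: 8950 * 0.971 = 8690
30–44: 1950 * 0.976 = 1903
45+: 7550 * 0.947 + 8200 * 0.326 = 7150 + 2673 = 9823
Net migration: 30–44 − 40 → 1863
→ [684, 8690, 1863, 9823]
Total after period 1: 684 + 8690 + 1863 + 9823 = 21060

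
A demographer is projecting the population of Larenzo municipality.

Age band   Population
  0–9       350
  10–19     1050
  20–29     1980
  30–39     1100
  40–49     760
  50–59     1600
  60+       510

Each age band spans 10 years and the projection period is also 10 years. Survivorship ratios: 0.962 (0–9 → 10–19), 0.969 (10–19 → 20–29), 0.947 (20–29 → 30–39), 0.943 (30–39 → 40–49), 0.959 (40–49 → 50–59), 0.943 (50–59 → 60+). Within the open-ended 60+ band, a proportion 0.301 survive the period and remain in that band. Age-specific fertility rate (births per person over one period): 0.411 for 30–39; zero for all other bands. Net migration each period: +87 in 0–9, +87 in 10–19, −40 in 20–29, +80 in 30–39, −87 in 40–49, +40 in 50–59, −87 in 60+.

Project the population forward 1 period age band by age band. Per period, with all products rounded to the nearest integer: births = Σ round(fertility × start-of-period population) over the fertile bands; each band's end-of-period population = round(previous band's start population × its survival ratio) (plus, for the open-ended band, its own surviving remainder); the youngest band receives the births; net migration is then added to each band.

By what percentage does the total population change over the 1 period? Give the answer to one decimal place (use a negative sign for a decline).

-2.2

Period 1.
Births: 1100 × 0.411 = 452
10–19: 350 × 0.962 = 337
20–29: 1050 × 0.969 = 1017
30–39: 1980 × 0.947 = 1875
40–49: 1100 × 0.943 = 1037
50–59: 760 × 0.959 = 729
60+: 1600 × 0.943 + 510 × 0.301 = 1509 + 154 = 1663
Net migration: 0–9 + 87 → 539; 10–19 + 87 → 424; 20–29 − 40 → 977; 30–39 + 80 → 1955; 40–49 − 87 → 950; 50–59 + 40 → 769; 60+ − 87 → 1576
→ [539, 424, 977, 1955, 950, 769, 1576]
Total: 7350 → 7190; change = -160; percentage change = -2.2%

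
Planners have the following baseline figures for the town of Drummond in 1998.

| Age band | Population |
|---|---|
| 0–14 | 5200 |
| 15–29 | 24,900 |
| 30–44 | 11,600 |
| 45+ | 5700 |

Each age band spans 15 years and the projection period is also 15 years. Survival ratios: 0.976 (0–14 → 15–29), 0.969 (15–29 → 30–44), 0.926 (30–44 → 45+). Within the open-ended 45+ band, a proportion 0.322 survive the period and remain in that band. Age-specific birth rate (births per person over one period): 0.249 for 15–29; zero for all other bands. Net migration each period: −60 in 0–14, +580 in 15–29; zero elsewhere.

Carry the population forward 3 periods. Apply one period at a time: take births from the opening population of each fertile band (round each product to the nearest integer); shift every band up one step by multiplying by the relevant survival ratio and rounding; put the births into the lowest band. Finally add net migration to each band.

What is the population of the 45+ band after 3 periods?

13573

(Groups numbered youngest = 1 to oldest = 4.)
Period 1:
Births: 24900 × 0.249 = 6200
Group 2: 5200 × 0.976 = 5075
Group 3: 24900 × 0.969 = 24128
Group 4: 11600 × 0.926 + 5700 × 0.322 = 10742 + 1835 = 12577
Net migration: Group 1 − 60 → 6140; Group 2 + 580 → 5655
End of period: [6140, 5655, 24128, 12577]
Period 2:
Births: 5655 × 0.249 = 1408
Group 2: 6140 × 0.976 = 5993
Group 3: 5655 × 0.969 = 5480
Group 4: 24128 × 0.926 + 12577 × 0.322 = 22343 + 4050 = 26393
Net migration: Group 1 − 60 → 1348; Group 2 + 580 → 6573
End of period: [1348, 6573, 5480, 26393]
Period 3:
Births: 6573 × 0.249 = 1637
Group 2: 1348 × 0.976 = 1316
Group 3: 6573 × 0.969 = 6369
Group 4: 5480 × 0.926 + 26393 × 0.322 = 5074 + 8499 = 13573
Net migration: Group 1 − 60 → 1577; Group 2 + 580 → 1896
End of period: [1577, 1896, 6369, 13573]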